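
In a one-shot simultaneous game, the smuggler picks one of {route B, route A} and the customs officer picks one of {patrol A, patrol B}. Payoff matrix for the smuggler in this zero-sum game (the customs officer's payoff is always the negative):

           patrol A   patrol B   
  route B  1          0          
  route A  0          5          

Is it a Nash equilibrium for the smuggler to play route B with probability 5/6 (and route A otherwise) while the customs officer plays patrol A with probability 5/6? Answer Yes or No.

Check the customs officer's indifference given the smuggler's mix p = 5/6:
  payoff from patrol A = -5/6; payoff from patrol B = -5/6 — equal.
Check the smuggler's indifference given the customs officer's mix q = 5/6:
  payoff from route B = 5/6; payoff from route A = 5/6 — equal.
Both players are indifferent, so neither can profitably deviate.

Yes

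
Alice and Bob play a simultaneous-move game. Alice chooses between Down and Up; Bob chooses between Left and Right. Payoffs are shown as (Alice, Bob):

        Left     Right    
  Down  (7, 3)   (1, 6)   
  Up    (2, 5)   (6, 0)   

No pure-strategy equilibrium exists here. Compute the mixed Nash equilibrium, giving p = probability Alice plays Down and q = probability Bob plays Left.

In a mixed equilibrium Bob is indifferent between Left and Right; this condition fixes p.
  Bob's payoff to Left: p·3 + (1−p)·5 = -2p + 5
  Bob's payoff to Right: p·6 + (1−p)·0 = 6p
  -2p + 5 = 6p  ⇒  -8p = -5  ⇒  p = 5/8.
In a mixed equilibrium Alice is indifferent between Down and Up; this condition fixes q.
  Alice's expected payoff from Down: q·7 + (1−q)·1 = 6q + 1
  Alice's expected payoff from Up: q·2 + (1−q)·6 = -4q + 6
  6q + 1 = -4q + 6  ⇒  10q = 5  ⇒  q = 1/2.

p = 5/8, q = 1/2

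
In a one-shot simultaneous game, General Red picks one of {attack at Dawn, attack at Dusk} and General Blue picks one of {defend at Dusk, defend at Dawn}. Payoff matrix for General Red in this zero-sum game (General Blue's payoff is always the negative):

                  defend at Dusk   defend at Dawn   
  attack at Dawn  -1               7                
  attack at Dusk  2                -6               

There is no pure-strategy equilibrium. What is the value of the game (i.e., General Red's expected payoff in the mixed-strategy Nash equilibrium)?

v = 1/2

Set General Red's expected payoff from attack at Dawn equal to that from attack at Dusk:
  General Red's payoff from attack at Dawn: q·(-1) + (1−q)·7 = -8q + 7
  General Red's payoff from attack at Dusk: q·2 + (1−q)·(-6) = 8q - 6
  -8q + 7 = 8q - 6  ⇒  -16q = -13  ⇒  q = 13/16.
The value is General Red's expected payoff against this mix (using attack at Dawn): (13/16)·(-1) + (3/16)·7 = 1/2.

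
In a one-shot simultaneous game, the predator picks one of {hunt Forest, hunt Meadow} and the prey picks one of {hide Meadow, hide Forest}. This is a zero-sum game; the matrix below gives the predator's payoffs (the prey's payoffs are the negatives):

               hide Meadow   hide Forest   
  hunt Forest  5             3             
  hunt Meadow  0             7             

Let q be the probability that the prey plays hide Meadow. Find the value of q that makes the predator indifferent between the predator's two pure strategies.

Set the predator's expected payoff from hunt Forest equal to that from hunt Meadow:
  the predator's expected payoff from hunt Forest: q·5 + (1−q)·3 = 2q + 3
  the predator's expected payoff from hunt Meadow: q·0 + (1−q)·7 = -7q + 7
  2q + 3 = -7q + 7  ⇒  9q = 4  ⇒  q = 4/9.

q = 4/9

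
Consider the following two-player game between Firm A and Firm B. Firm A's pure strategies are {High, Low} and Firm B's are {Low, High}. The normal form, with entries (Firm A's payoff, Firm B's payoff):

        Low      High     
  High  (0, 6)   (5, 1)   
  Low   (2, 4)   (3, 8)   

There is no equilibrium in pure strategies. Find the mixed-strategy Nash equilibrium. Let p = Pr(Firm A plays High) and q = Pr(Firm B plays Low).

p = 4/9, q = 1/2

Firm B's indifference between Low and High determines Firm A's mixing probability p:
  Firm B's payoff from Low: p·6 + (1−p)·4 = 2p + 4
  Firm B's payoff from High: p·1 + (1−p)·8 = -7p + 8
  2p + 4 = -7p + 8  ⇒  9p = 4  ⇒  p = 4/9.
Firm A's indifference between High and Low determines Firm B's mixing probability q:
  Firm A's payoff from High: q·0 + (1−q)·5 = -5q + 5
  Firm A's payoff from Low: q·2 + (1−q)·3 = -q + 3
  -5q + 5 = -q + 3  ⇒  -4q = -2  ⇒  q = 1/2.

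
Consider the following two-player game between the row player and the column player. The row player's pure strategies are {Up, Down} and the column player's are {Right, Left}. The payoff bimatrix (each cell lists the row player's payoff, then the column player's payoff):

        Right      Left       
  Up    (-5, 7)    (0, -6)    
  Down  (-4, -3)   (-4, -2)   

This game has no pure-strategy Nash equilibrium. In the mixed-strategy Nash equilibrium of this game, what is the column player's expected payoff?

-16/7

The row player's mix must leave the column player indifferent between Right and Left.
  the column player's expected payoff from Right: p·7 + (1−p)·(-3) = 10p - 3
  the column player's expected payoff from Left: p·(-6) + (1−p)·(-2) = -4p - 2
  10p - 3 = -4p - 2  ⇒  14p = 1  ⇒  p = 1/14.
At equilibrium the column player is indifferent across columns, so the column player's payoff equals the payoff from Right: (1/14)·7 + (13/14)·(-3) = -16/7.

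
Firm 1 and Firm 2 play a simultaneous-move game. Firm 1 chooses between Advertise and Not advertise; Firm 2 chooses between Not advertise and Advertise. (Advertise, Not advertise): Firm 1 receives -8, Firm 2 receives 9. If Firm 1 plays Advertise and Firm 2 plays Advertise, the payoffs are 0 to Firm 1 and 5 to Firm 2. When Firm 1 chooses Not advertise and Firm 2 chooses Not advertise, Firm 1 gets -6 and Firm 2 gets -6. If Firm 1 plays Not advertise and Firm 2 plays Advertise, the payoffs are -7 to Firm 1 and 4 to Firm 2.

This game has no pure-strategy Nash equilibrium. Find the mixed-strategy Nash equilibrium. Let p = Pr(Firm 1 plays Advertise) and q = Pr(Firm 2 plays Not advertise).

Firm 2's indifference between Not advertise and Advertise determines Firm 1's mixing probability p:
  Firm 2's payoff to Not advertise: p·9 + (1−p)·(-6) = 15p - 6
  Firm 2's payoff to Advertise: p·5 + (1−p)·4 = p + 4
  15p - 6 = p + 4  ⇒  14p = 10  ⇒  p = 5/7.
Firm 1's indifference between Advertise and Not advertise determines Firm 2's mixing probability q:
  Firm 1's payoff from Advertise: q·(-8) + (1−q)·0 = -8q
  Firm 1's payoff from Not advertise: q·(-6) + (1−q)·(-7) = q - 7
  -8q = q - 7  ⇒  -9q = -7  ⇒  q = 7/9.

p = 5/7, q = 7/9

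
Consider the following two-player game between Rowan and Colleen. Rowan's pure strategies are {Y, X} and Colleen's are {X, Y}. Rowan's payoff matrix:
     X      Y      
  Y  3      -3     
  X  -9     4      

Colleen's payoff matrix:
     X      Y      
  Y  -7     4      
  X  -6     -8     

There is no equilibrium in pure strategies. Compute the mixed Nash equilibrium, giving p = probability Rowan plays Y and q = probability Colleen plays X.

p = 2/13, q = 7/19

Colleen's indifference between X and Y determines Rowan's mixing probability p:
  Colleen's payoff to X: p·(-7) + (1−p)·(-6) = -p - 6
  Colleen's payoff to Y: p·4 + (1−p)·(-8) = 12p - 8
  -p - 6 = 12p - 8  ⇒  -13p = -2  ⇒  p = 2/13.
In a mixed equilibrium Rowan is indifferent between Y and X; this condition fixes q.
  Rowan's payoff to Y: q·3 + (1−q)·(-3) = 6q - 3
  Rowan's payoff to X: q·(-9) + (1−q)·4 = -13q + 4
  6q - 3 = -13q + 4  ⇒  19q = 7  ⇒  q = 7/19.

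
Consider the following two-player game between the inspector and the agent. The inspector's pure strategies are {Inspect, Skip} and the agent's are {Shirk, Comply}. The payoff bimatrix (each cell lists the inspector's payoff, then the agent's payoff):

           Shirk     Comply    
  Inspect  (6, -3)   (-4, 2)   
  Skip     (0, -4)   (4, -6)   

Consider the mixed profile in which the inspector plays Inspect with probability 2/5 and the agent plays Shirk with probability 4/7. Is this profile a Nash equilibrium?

No

Given the inspector's mix p = 2/5, the agent's payoff from Shirk is -18/5 but from Comply is -14/5. The agent strictly prefers Comply, so the agent would not mix.
So the proposed profile is not a Nash equilibrium.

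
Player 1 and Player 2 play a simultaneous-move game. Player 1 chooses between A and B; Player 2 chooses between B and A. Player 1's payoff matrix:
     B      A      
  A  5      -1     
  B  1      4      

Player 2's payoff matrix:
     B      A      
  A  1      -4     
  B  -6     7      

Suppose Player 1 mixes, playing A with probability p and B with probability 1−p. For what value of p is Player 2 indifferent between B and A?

p = 13/18

In a mixed equilibrium Player 2 is indifferent between B and A; this condition fixes p.
  Player 2's expected payoff from B: p·1 + (1−p)·(-6) = 7p - 6
  Player 2's expected payoff from A: p·(-4) + (1−p)·7 = -11p + 7
  7p - 6 = -11p + 7  ⇒  18p = 13  ⇒  p = 13/18.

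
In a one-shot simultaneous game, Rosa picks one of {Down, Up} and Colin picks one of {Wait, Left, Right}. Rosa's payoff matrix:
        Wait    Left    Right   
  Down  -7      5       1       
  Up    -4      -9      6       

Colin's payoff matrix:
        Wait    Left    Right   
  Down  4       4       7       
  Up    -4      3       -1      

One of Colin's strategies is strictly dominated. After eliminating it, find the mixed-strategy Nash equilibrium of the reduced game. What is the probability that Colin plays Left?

Colin's strategy Wait is strictly dominated by Right: 7 > 4 and -1 > -4. Eliminate Wait.
In a mixed equilibrium Rosa is indifferent between Down and Up; this condition fixes q.
  Rosa's payoff from Down: q·5 + (1−q)·1 = 4q + 1
  Rosa's payoff from Up: q·(-9) + (1−q)·6 = -15q + 6
  4q + 1 = -15q + 6  ⇒  19q = 5  ⇒  q = 5/19.

q = 5/19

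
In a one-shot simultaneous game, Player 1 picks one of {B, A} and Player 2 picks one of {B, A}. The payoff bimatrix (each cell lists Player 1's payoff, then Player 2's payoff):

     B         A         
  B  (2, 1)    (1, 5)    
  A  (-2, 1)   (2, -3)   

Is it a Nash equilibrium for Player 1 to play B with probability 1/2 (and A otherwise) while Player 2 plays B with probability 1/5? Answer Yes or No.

Yes

Check Player 2's indifference given Player 1's mix p = 1/2:
  payoff from B = 1; payoff from A = 1 — equal.
Check Player 1's indifference given Player 2's mix q = 1/5:
  payoff from B = 6/5; payoff from A = 6/5 — equal.
Both players are indifferent, so neither can profitably deviate.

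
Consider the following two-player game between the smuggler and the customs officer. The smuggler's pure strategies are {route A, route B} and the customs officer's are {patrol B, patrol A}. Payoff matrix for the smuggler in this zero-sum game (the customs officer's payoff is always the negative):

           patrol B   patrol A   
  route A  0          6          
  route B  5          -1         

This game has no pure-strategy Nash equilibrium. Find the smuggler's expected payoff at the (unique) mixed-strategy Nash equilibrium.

5/2

The customs officer's mix must leave the smuggler indifferent between route A and route B.
  the smuggler's expected payoff from route A: q·0 + (1−q)·6 = -6q + 6
  the smuggler's expected payoff from route B: q·5 + (1−q)·(-1) = 6q - 1
  -6q + 6 = 6q - 1  ⇒  -12q = -7  ⇒  q = 7/12.
At equilibrium the smuggler is indifferent across rows, so the smuggler's payoff equals the payoff from route A: (7/12)·0 + (5/12)·6 = 5/2.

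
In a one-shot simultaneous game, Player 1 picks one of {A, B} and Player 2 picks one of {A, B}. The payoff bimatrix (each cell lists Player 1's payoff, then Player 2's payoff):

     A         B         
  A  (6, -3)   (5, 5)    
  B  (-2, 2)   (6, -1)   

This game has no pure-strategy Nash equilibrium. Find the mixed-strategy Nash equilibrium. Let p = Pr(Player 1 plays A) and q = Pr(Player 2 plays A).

p = 3/11, q = 1/9

Player 2's indifference between A and B determines Player 1's mixing probability p:
  Player 2's payoff to A: p·(-3) + (1−p)·2 = -5p + 2
  Player 2's payoff to B: p·5 + (1−p)·(-1) = 6p - 1
  -5p + 2 = 6p - 1  ⇒  -11p = -3  ⇒  p = 3/11.
Set Player 1's expected payoff from A equal to that from B:
  Player 1's payoff from A: q·6 + (1−q)·5 = q + 5
  Player 1's payoff from B: q·(-2) + (1−q)·6 = -8q + 6
  q + 5 = -8q + 6  ⇒  9q = 1  ⇒  q = 1/9.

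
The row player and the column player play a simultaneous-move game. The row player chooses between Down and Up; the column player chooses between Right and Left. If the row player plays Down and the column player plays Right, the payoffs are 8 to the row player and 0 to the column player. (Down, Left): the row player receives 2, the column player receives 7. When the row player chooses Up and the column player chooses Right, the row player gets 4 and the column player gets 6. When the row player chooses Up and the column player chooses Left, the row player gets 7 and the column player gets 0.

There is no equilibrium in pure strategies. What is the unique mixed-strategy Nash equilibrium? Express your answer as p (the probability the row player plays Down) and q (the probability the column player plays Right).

p = 6/13, q = 5/9

The row player's mix must leave the column player indifferent between Right and Left.
  the column player's payoff to Right: p·0 + (1−p)·6 = -6p + 6
  the column player's payoff to Left: p·7 + (1−p)·0 = 7p
  -6p + 6 = 7p  ⇒  -13p = -6  ⇒  p = 6/13.
For the row player to be willing to mix, the row player must be indifferent between Down and Up, which pins down the column player's mix.
  the row player's expected payoff from Down: q·8 + (1−q)·2 = 6q + 2
  the row player's expected payoff from Up: q·4 + (1−q)·7 = -3q + 7
  6q + 2 = -3q + 7  ⇒  9q = 5  ⇒  q = 5/9.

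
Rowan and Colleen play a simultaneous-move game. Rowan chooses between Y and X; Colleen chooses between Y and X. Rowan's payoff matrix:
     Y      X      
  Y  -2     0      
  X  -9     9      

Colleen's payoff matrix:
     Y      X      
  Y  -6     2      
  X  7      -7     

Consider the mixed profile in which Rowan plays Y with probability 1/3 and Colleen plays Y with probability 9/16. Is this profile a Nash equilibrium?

Given Rowan's mix p = 1/3, Colleen's payoff from Y is 8/3 but from X is -4. Colleen strictly prefers Y, so Colleen would not mix.
So the proposed profile is not a Nash equilibrium.

No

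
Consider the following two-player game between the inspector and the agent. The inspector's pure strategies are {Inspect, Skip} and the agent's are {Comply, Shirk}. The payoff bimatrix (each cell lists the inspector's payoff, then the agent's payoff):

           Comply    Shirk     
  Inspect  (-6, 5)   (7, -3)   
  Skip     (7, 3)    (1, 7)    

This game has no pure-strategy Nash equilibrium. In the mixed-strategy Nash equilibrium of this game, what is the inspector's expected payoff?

The inspector's indifference between Inspect and Skip determines the agent's mixing probability q:
  the inspector's expected payoff from Inspect: q·(-6) + (1−q)·7 = -13q + 7
  the inspector's expected payoff from Skip: q·7 + (1−q)·1 = 6q + 1
  -13q + 7 = 6q + 1  ⇒  -19q = -6  ⇒  q = 6/19.
At equilibrium the inspector is indifferent across rows, so the inspector's payoff equals the payoff from Inspect: (6/19)·(-6) + (13/19)·7 = 55/19.

55/19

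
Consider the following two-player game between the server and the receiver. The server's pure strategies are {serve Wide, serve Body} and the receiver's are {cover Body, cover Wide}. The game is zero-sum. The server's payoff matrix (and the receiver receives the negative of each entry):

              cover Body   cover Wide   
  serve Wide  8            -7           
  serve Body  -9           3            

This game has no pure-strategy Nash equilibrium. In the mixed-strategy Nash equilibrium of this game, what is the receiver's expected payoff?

For the receiver to be willing to mix, the receiver must be indifferent between cover Body and cover Wide, which pins down the server's mix.
  the receiver's payoff from cover Body: p·(-8) + (1−p)·9 = -17p + 9
  the receiver's payoff from cover Wide: p·7 + (1−p)·(-3) = 10p - 3
  -17p + 9 = 10p - 3  ⇒  -27p = -12  ⇒  p = 4/9.
At equilibrium the receiver is indifferent across columns, so the receiver's payoff equals the payoff from cover Body: (4/9)·(-8) + (5/9)·9 = 13/9.

13/9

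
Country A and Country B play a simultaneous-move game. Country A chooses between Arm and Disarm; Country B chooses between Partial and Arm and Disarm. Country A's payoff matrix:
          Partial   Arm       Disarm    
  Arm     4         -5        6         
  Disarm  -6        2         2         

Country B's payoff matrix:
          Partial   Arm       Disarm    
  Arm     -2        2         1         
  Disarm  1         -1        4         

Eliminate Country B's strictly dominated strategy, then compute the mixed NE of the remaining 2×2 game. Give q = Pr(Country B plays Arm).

q = 4/11

Country B's strategy Partial is strictly dominated by Disarm: 1 > -2 and 4 > 1. Eliminate Partial.
Country B's mix must leave Country A indifferent between Arm and Disarm.
  Country A's expected payoff from Arm: q·(-5) + (1−q)·6 = -11q + 6
  Country A's expected payoff from Disarm: q·2 + (1−q)·2 = 2
  -11q + 6 = 2  ⇒  -11q = -4  ⇒  q = 4/11.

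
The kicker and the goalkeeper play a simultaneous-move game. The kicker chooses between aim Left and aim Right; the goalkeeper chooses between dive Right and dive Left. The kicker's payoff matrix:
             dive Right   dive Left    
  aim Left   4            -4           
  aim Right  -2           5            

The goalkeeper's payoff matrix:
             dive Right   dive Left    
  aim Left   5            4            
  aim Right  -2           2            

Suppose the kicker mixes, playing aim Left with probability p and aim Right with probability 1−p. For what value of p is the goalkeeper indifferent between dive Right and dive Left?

p = 4/5

The kicker's mix must leave the goalkeeper indifferent between dive Right and dive Left.
  the goalkeeper's expected payoff from dive Right: p·5 + (1−p)·(-2) = 7p - 2
  the goalkeeper's expected payoff from dive Left: p·4 + (1−p)·2 = 2p + 2
  7p - 2 = 2p + 2  ⇒  5p = 4  ⇒  p = 4/5.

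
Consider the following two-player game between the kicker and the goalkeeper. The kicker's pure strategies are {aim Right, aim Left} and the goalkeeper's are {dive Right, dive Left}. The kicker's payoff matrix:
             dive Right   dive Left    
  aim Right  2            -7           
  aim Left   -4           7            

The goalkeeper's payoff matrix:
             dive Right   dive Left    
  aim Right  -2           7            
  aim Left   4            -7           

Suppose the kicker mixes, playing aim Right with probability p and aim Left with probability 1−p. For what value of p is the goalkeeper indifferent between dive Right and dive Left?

p = 11/20

For the goalkeeper to be willing to mix, the goalkeeper must be indifferent between dive Right and dive Left, which pins down the kicker's mix.
  the goalkeeper's expected payoff from dive Right: p·(-2) + (1−p)·4 = -6p + 4
  the goalkeeper's expected payoff from dive Left: p·7 + (1−p)·(-7) = 14p - 7
  -6p + 4 = 14p - 7  ⇒  -20p = -11  ⇒  p = 11/20.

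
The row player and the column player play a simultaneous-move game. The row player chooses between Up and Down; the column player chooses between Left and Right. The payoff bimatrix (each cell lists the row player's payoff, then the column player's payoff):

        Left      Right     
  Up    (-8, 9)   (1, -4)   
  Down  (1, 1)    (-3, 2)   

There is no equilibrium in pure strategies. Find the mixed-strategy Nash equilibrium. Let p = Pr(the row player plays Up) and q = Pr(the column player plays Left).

The row player's mix must leave the column player indifferent between Left and Right.
  the column player's expected payoff from Left: p·9 + (1−p)·1 = 8p + 1
  the column player's expected payoff from Right: p·(-4) + (1−p)·2 = -6p + 2
  8p + 1 = -6p + 2  ⇒  14p = 1  ⇒  p = 1/14.
The row player's indifference between Up and Down determines the column player's mixing probability q:
  the row player's payoff to Up: q·(-8) + (1−q)·1 = -9q + 1
  the row player's payoff to Down: q·1 + (1−q)·(-3) = 4q - 3
  -9q + 1 = 4q - 3  ⇒  -13q = -4  ⇒  q = 4/13.

p = 1/14, q = 4/13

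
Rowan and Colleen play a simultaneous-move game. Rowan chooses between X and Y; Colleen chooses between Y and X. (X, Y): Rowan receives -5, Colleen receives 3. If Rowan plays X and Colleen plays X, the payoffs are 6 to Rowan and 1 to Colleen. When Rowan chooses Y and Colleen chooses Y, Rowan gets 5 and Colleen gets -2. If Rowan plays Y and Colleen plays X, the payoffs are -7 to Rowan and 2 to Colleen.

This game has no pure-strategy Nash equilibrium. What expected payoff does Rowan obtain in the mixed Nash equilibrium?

Set Rowan's expected payoff from X equal to that from Y:
  Rowan's payoff to X: q·(-5) + (1−q)·6 = -11q + 6
  Rowan's payoff to Y: q·5 + (1−q)·(-7) = 12q - 7
  -11q + 6 = 12q - 7  ⇒  -23q = -13  ⇒  q = 13/23.
At equilibrium Rowan is indifferent across rows, so Rowan's payoff equals the payoff from X: (13/23)·(-5) + (10/23)·6 = -5/23.

-5/23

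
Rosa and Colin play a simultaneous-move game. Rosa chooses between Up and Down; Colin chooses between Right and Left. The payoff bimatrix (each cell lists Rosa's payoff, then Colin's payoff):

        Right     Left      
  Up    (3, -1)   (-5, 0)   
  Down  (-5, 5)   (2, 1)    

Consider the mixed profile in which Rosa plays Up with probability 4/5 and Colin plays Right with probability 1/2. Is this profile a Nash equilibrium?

Given Colin's mix q = 1/2, Rosa's payoff from Up is -1 but from Down is -3/2. Rosa strictly prefers Up, so Rosa would not mix.
So the proposed profile is not a Nash equilibrium.

No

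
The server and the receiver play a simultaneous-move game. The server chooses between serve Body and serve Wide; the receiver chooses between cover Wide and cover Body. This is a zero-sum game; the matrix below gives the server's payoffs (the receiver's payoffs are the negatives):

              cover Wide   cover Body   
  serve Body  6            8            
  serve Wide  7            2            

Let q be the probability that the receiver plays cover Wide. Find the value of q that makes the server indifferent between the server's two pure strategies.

For the server to be willing to mix, the server must be indifferent between serve Body and serve Wide, which pins down the receiver's mix.
  the server's payoff to serve Body: q·6 + (1−q)·8 = -2q + 8
  the server's payoff to serve Wide: q·7 + (1−q)·2 = 5q + 2
  -2q + 8 = 5q + 2  ⇒  -7q = -6  ⇒  q = 6/7.

q = 6/7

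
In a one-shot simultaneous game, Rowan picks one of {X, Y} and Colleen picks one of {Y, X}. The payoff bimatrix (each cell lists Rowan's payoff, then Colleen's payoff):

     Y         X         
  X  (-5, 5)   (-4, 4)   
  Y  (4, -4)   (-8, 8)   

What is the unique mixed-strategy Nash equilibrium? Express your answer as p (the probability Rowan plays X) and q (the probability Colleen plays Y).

p = 12/13, q = 4/13

In a mixed equilibrium Colleen is indifferent between Y and X; this condition fixes p.
  Colleen's payoff from Y: p·5 + (1−p)·(-4) = 9p - 4
  Colleen's payoff from X: p·4 + (1−p)·8 = -4p + 8
  9p - 4 = -4p + 8  ⇒  13p = 12  ⇒  p = 12/13.
Set Rowan's expected payoff from X equal to that from Y:
  Rowan's expected payoff from X: q·(-5) + (1−q)·(-4) = -q - 4
  Rowan's expected payoff from Y: q·4 + (1−q)·(-8) = 12q - 8
  -q - 4 = 12q - 8  ⇒  -13q = -4  ⇒  q = 4/13.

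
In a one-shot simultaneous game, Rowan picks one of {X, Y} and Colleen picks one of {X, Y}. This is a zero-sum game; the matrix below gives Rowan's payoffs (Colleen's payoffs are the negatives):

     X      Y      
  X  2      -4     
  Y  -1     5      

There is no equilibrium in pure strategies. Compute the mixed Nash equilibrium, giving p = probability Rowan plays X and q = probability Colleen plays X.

p = 1/2, q = 3/4

In a mixed equilibrium Colleen is indifferent between X and Y; this condition fixes p.
  Colleen's payoff to X: p·(-2) + (1−p)·1 = -3p + 1
  Colleen's payoff to Y: p·4 + (1−p)·(-5) = 9p - 5
  -3p + 1 = 9p - 5  ⇒  -12p = -6  ⇒  p = 1/2.
In a mixed equilibrium Rowan is indifferent between X and Y; this condition fixes q.
  Rowan's expected payoff from X: q·2 + (1−q)·(-4) = 6q - 4
  Rowan's expected payoff from Y: q·(-1) + (1−q)·5 = -6q + 5
  6q - 4 = -6q + 5  ⇒  12q = 9  ⇒  q = 3/4.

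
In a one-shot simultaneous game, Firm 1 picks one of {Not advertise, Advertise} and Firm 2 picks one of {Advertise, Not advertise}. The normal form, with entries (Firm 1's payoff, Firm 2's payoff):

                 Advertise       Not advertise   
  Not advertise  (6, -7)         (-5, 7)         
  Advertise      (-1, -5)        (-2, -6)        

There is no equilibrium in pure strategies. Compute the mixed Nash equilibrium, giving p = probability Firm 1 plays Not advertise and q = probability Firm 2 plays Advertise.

p = 1/15, q = 3/10

Set Firm 2's expected payoff from Advertise equal to that from Not advertise:
  Firm 2's payoff to Advertise: p·(-7) + (1−p)·(-5) = -2p - 5
  Firm 2's payoff to Not advertise: p·7 + (1−p)·(-6) = 13p - 6
  -2p - 5 = 13p - 6  ⇒  -15p = -1  ⇒  p = 1/15.
In a mixed equilibrium Firm 1 is indifferent between Not advertise and Advertise; this condition fixes q.
  Firm 1's payoff from Not advertise: q·6 + (1−q)·(-5) = 11q - 5
  Firm 1's payoff from Advertise: q·(-1) + (1−q)·(-2) = q - 2
  11q - 5 = q - 2  ⇒  10q = 3  ⇒  q = 3/10.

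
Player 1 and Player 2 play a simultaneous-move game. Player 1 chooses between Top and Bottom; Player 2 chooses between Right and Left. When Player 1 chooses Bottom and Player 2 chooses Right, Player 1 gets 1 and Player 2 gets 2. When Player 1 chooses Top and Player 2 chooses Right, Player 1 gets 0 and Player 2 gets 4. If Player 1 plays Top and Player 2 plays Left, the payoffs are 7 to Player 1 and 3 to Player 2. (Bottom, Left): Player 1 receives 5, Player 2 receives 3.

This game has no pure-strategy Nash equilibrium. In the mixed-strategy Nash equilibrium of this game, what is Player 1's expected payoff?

7/3

Player 2's mix must leave Player 1 indifferent between Top and Bottom.
  Player 1's payoff to Top: q·0 + (1−q)·7 = -7q + 7
  Player 1's payoff to Bottom: q·1 + (1−q)·5 = -4q + 5
  -7q + 7 = -4q + 5  ⇒  -3q = -2  ⇒  q = 2/3.
At equilibrium Player 1 is indifferent across rows, so Player 1's payoff equals the payoff from Top: (2/3)·0 + (1/3)·7 = 7/3.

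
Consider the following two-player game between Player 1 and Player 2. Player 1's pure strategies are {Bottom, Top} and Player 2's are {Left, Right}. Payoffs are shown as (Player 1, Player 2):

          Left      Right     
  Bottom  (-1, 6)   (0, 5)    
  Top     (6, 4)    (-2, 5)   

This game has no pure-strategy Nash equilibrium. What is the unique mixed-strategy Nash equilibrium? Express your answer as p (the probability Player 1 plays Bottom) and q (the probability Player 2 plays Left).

p = 1/2, q = 2/9

For Player 2 to be willing to mix, Player 2 must be indifferent between Left and Right, which pins down Player 1's mix.
  Player 2's payoff to Left: p·6 + (1−p)·4 = 2p + 4
  Player 2's payoff to Right: p·5 + (1−p)·5 = 5
  2p + 4 = 5  ⇒  2p = 1  ⇒  p = 1/2.
For Player 1 to be willing to mix, Player 1 must be indifferent between Bottom and Top, which pins down Player 2's mix.
  Player 1's expected payoff from Bottom: q·(-1) + (1−q)·0 = -q
  Player 1's expected payoff from Top: q·6 + (1−q)·(-2) = 8q - 2
  -q = 8q - 2  ⇒  -9q = -2  ⇒  q = 2/9.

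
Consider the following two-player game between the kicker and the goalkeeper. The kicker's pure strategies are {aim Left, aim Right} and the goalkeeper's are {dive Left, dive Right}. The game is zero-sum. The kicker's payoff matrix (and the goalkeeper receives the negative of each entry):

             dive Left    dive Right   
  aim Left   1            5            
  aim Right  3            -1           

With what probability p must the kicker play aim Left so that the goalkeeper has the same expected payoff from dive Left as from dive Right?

p = 1/2

Set the goalkeeper's expected payoff from dive Left equal to that from dive Right:
  the goalkeeper's payoff to dive Left: p·(-1) + (1−p)·(-3) = 2p - 3
  the goalkeeper's payoff to dive Right: p·(-5) + (1−p)·1 = -6p + 1
  2p - 3 = -6p + 1  ⇒  8p = 4  ⇒  p = 1/2.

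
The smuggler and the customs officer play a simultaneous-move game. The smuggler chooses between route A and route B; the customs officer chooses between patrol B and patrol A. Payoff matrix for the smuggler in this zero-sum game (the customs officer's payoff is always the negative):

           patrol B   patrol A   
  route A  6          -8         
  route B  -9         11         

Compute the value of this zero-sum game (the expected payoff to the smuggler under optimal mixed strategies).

Set the smuggler's expected payoff from route A equal to that from route B:
  the smuggler's payoff from route A: q·6 + (1−q)·(-8) = 14q - 8
  the smuggler's payoff from route B: q·(-9) + (1−q)·11 = -20q + 11
  14q - 8 = -20q + 11  ⇒  34q = 19  ⇒  q = 19/34.
The value is the smuggler's expected payoff against this mix (using route A): (19/34)·6 + (15/34)·(-8) = -3/17.

v = -3/17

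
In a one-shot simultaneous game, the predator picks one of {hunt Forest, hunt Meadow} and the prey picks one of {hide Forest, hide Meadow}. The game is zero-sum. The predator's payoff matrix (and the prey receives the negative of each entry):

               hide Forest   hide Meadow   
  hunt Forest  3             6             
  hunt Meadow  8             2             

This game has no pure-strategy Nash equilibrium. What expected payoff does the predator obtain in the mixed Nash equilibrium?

Set the predator's expected payoff from hunt Forest equal to that from hunt Meadow:
  the predator's expected payoff from hunt Forest: q·3 + (1−q)·6 = -3q + 6
  the predator's expected payoff from hunt Meadow: q·8 + (1−q)·2 = 6q + 2
  -3q + 6 = 6q + 2  ⇒  -9q = -4  ⇒  q = 4/9.
At equilibrium the predator is indifferent across rows, so the predator's payoff equals the payoff from hunt Forest: (4/9)·3 + (5/9)·6 = 14/3.

14/3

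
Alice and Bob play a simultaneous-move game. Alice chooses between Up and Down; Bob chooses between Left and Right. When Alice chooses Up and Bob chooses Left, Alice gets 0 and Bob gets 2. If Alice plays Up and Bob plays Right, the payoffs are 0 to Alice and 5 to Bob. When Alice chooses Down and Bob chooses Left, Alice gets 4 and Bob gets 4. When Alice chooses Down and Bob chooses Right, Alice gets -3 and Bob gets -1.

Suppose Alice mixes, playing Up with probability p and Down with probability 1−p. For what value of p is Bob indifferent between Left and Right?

p = 5/8

Set Bob's expected payoff from Left equal to that from Right:
  Bob's payoff to Left: p·2 + (1−p)·4 = -2p + 4
  Bob's payoff to Right: p·5 + (1−p)·(-1) = 6p - 1
  -2p + 4 = 6p - 1  ⇒  -8p = -5  ⇒  p = 5/8.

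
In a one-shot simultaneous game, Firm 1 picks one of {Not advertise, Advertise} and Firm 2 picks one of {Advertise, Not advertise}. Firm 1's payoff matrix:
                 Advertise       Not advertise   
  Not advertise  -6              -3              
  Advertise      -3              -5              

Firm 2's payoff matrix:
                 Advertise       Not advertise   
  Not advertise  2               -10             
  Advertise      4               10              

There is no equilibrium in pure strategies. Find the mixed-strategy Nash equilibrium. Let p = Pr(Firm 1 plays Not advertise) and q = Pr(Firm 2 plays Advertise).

Firm 2's indifference between Advertise and Not advertise determines Firm 1's mixing probability p:
  Firm 2's expected payoff from Advertise: p·2 + (1−p)·4 = -2p + 4
  Firm 2's expected payoff from Not advertise: p·(-10) + (1−p)·10 = -20p + 10
  -2p + 4 = -20p + 10  ⇒  18p = 6  ⇒  p = 1/3.
Firm 1's indifference between Not advertise and Advertise determines Firm 2's mixing probability q:
  Firm 1's expected payoff from Not advertise: q·(-6) + (1−q)·(-3) = -3q - 3
  Firm 1's expected payoff from Advertise: q·(-3) + (1−q)·(-5) = 2q - 5
  -3q - 3 = 2q - 5  ⇒  -5q = -2  ⇒  q = 2/5.

p = 1/3, q = 2/5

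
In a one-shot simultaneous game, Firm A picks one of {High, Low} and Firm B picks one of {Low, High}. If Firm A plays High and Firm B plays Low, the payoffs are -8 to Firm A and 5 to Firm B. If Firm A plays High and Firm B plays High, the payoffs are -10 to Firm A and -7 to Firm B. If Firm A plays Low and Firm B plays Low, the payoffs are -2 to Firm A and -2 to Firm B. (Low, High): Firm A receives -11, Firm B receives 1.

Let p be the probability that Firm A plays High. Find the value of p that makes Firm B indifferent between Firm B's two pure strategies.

For Firm B to be willing to mix, Firm B must be indifferent between Low and High, which pins down Firm A's mix.
  Firm B's payoff to Low: p·5 + (1−p)·(-2) = 7p - 2
  Firm B's payoff to High: p·(-7) + (1−p)·1 = -8p + 1
  7p - 2 = -8p + 1  ⇒  15p = 3  ⇒  p = 1/5.

p = 1/5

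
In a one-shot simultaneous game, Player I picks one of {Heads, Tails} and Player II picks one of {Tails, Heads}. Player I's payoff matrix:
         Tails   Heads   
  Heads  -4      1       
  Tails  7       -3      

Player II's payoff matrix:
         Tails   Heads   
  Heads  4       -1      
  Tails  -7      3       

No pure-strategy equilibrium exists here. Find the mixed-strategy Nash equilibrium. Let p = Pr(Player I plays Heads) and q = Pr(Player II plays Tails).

p = 2/3, q = 4/15

Set Player II's expected payoff from Tails equal to that from Heads:
  Player II's expected payoff from Tails: p·4 + (1−p)·(-7) = 11p - 7
  Player II's expected payoff from Heads: p·(-1) + (1−p)·3 = -4p + 3
  11p - 7 = -4p + 3  ⇒  15p = 10  ⇒  p = 2/3.
Player II's mix must leave Player I indifferent between Heads and Tails.
  Player I's payoff from Heads: q·(-4) + (1−q)·1 = -5q + 1
  Player I's payoff from Tails: q·7 + (1−q)·(-3) = 10q - 3
  -5q + 1 = 10q - 3  ⇒  -15q = -4  ⇒  q = 4/15.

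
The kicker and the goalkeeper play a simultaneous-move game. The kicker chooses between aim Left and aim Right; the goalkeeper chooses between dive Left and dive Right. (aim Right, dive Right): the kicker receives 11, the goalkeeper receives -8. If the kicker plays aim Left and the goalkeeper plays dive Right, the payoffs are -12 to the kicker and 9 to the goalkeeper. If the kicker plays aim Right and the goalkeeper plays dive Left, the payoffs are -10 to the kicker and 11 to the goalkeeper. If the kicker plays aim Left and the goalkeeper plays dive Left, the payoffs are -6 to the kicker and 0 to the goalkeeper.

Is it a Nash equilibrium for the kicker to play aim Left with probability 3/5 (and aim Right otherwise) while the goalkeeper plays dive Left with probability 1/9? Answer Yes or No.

Given the kicker's mix p = 3/5, the goalkeeper's payoff from dive Left is 22/5 but from dive Right is 11/5. The goalkeeper strictly prefers dive Left, so the goalkeeper would not mix.
So the proposed profile is not a Nash equilibrium.

No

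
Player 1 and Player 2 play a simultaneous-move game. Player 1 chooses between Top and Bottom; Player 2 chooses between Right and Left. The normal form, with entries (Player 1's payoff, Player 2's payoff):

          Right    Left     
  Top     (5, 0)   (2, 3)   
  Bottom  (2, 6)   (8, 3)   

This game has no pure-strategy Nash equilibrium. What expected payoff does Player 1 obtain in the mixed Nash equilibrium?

Player 1's indifference between Top and Bottom determines Player 2's mixing probability q:
  Player 1's expected payoff from Top: q·5 + (1−q)·2 = 3q + 2
  Player 1's expected payoff from Bottom: q·2 + (1−q)·8 = -6q + 8
  3q + 2 = -6q + 8  ⇒  9q = 6  ⇒  q = 2/3.
At equilibrium Player 1 is indifferent across rows, so Player 1's payoff equals the payoff from Top: (2/3)·5 + (1/3)·2 = 4.

4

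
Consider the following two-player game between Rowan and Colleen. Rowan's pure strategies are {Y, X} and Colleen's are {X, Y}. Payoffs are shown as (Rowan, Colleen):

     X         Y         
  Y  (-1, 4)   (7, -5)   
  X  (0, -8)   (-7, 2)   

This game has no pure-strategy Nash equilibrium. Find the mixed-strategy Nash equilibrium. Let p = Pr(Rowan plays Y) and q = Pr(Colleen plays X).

In a mixed equilibrium Colleen is indifferent between X and Y; this condition fixes p.
  Colleen's payoff to X: p·4 + (1−p)·(-8) = 12p - 8
  Colleen's payoff to Y: p·(-5) + (1−p)·2 = -7p + 2
  12p - 8 = -7p + 2  ⇒  19p = 10  ⇒  p = 10/19.
For Rowan to be willing to mix, Rowan must be indifferent between Y and X, which pins down Colleen's mix.
  Rowan's expected payoff from Y: q·(-1) + (1−q)·7 = -8q + 7
  Rowan's expected payoff from X: q·0 + (1−q)·(-7) = 7q - 7
  -8q + 7 = 7q - 7  ⇒  -15q = -14  ⇒  q = 14/15.

p = 10/19, q = 14/15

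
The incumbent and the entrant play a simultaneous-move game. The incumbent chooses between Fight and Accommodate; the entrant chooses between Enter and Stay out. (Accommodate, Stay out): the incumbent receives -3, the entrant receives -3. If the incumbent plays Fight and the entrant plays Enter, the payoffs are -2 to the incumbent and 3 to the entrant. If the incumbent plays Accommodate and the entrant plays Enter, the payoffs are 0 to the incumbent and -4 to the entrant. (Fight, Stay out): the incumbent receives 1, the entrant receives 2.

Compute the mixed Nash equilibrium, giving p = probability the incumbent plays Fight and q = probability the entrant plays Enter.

The incumbent's mix must leave the entrant indifferent between Enter and Stay out.
  the entrant's expected payoff from Enter: p·3 + (1−p)·(-4) = 7p - 4
  the entrant's expected payoff from Stay out: p·2 + (1−p)·(-3) = 5p - 3
  7p - 4 = 5p - 3  ⇒  2p = 1  ⇒  p = 1/2.
The incumbent's indifference between Fight and Accommodate determines the entrant's mixing probability q:
  the incumbent's payoff from Fight: q·(-2) + (1−q)·1 = -3q + 1
  the incumbent's payoff from Accommodate: q·0 + (1−q)·(-3) = 3q - 3
  -3q + 1 = 3q - 3  ⇒  -6q = -4  ⇒  q = 2/3.

p = 1/2, q = 2/3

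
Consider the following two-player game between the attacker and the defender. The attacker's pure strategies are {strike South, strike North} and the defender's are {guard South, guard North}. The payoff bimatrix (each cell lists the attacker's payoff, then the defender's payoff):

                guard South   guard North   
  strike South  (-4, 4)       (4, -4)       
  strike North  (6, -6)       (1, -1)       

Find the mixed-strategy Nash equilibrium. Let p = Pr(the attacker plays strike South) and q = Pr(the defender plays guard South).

For the defender to be willing to mix, the defender must be indifferent between guard South and guard North, which pins down the attacker's mix.
  the defender's expected payoff from guard South: p·4 + (1−p)·(-6) = 10p - 6
  the defender's expected payoff from guard North: p·(-4) + (1−p)·(-1) = -3p - 1
  10p - 6 = -3p - 1  ⇒  13p = 5  ⇒  p = 5/13.
The attacker's indifference between strike South and strike North determines the defender's mixing probability q:
  the attacker's payoff from strike South: q·(-4) + (1−q)·4 = -8q + 4
  the attacker's payoff from strike North: q·6 + (1−q)·1 = 5q + 1
  -8q + 4 = 5q + 1  ⇒  -13q = -3  ⇒  q = 3/13.

p = 5/13, q = 3/13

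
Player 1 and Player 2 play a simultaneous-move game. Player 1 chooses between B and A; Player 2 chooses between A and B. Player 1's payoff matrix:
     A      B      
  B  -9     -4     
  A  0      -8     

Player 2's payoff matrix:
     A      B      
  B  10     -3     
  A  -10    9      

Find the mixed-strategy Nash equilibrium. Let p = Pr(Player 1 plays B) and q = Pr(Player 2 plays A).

p = 19/32, q = 4/13

Player 1's mix must leave Player 2 indifferent between A and B.
  Player 2's payoff from A: p·10 + (1−p)·(-10) = 20p - 10
  Player 2's payoff from B: p·(-3) + (1−p)·9 = -12p + 9
  20p - 10 = -12p + 9  ⇒  32p = 19  ⇒  p = 19/32.
Player 2's mix must leave Player 1 indifferent between B and A.
  Player 1's expected payoff from B: q·(-9) + (1−q)·(-4) = -5q - 4
  Player 1's expected payoff from A: q·0 + (1−q)·(-8) = 8q - 8
  -5q - 4 = 8q - 8  ⇒  -13q = -4  ⇒  q = 4/13.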